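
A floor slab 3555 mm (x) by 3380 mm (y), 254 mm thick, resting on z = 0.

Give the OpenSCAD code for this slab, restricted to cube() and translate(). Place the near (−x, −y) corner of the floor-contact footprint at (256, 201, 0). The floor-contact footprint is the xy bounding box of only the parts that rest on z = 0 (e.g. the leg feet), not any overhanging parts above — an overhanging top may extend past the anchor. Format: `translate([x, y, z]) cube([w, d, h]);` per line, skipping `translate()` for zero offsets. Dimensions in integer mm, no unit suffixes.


translate([256, 201, 0]) cube([3555, 3380, 254]);


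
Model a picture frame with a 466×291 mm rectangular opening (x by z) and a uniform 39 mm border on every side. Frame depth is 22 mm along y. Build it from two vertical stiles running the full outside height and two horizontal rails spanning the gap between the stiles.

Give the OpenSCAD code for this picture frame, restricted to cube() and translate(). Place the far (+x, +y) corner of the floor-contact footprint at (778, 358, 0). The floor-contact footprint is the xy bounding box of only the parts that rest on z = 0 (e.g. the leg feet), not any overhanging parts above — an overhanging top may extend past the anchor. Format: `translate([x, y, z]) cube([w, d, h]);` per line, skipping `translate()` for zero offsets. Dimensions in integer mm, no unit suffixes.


translate([234, 336, 0]) cube([39, 22, 369]);
translate([739, 336, 0]) cube([39, 22, 369]);
translate([273, 336, 0]) cube([466, 22, 39]);
translate([273, 336, 330]) cube([466, 22, 39]);


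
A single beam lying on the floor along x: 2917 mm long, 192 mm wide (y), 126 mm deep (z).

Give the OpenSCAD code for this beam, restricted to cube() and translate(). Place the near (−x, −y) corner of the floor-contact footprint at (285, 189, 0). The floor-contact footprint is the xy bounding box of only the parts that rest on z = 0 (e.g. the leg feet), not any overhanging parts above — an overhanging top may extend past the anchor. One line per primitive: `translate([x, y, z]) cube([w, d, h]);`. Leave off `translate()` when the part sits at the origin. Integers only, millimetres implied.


translate([285, 189, 0]) cube([2917, 192, 126]);


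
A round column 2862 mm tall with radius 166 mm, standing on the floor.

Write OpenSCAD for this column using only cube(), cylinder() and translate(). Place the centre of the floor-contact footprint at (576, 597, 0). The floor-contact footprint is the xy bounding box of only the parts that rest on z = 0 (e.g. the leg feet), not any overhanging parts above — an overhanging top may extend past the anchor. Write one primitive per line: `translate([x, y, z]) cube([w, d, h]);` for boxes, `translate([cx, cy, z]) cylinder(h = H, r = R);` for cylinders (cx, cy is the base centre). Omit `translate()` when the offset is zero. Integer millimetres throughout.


translate([576, 597, 0]) cylinder(h = 2862, r = 166);


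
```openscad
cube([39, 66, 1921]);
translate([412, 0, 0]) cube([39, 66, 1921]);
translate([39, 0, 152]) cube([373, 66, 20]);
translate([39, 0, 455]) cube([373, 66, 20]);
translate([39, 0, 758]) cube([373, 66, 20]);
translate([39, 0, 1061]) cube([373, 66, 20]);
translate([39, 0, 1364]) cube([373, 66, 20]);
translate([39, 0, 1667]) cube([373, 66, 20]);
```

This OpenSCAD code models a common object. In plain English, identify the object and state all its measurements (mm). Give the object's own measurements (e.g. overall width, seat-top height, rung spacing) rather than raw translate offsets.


A straight ladder. Two 39×66 mm vertical rails, 1921 mm tall, stand 451 mm apart (outside-to-outside) with their front faces coplanar on the −y side. 6 rungs, each 66 mm deep and 20 mm tall, span between the inner faces of the rails, front faces flush with the rails. The lowest rung's underside is at z = 152 mm and rungs are spaced 303 mm apart (underside to underside).


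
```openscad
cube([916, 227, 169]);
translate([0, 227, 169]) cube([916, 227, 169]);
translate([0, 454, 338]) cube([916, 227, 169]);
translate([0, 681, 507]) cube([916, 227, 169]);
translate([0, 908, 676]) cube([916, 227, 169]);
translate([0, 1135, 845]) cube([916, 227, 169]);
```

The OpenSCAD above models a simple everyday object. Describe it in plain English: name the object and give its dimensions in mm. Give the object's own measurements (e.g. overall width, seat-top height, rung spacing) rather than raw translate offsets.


A straight staircase of 6 solid steps. Each step is 916 mm wide (x), 227 mm deep (y, the going) and 169 mm tall (the rise). The first step rests on the floor; each subsequent step sits one going further in +y and one rise higher in +z, directly behind and above the previous step with no overlap.


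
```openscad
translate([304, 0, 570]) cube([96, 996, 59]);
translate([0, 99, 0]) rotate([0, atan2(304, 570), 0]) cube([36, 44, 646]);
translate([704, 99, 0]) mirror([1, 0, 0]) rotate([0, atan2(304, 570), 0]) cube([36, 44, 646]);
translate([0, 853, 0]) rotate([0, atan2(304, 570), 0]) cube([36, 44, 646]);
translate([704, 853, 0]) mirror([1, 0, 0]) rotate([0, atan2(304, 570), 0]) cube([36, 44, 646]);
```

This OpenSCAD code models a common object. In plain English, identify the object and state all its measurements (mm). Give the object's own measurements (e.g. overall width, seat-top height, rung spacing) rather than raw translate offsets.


A sawhorse. A 96×996×59 mm beam (x, y, z) sits on two A-frame leg pairs. Each pair is two raked legs of 36×44 mm section (44 mm along y) splaying symmetrically in x. Each leg rises 570 mm vertically over 304 mm of horizontal reach and is 646 mm long along its own axis. Every leg's outer bottom edge rests on the floor and its outer top edge meets a bottom edge of the beam — the left legs (tilting toward +x) meet the beam's −x bottom edge, the right legs (their mirror images, tilting toward −x) meet its +x bottom edge — so the leg tops tuck under the beam, the beam's underside is 570 mm above the floor, and the feet are 704 mm apart outside-to-outside with the beam centred between them. The two leg pairs are set in 99 mm from either end of the beam.


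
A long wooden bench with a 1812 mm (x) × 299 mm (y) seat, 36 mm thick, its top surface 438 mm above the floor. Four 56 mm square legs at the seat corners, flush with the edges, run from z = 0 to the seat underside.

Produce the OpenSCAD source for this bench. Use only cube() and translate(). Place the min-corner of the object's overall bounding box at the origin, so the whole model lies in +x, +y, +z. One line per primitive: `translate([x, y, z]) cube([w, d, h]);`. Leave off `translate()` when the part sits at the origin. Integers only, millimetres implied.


translate([0, 0, 402]) cube([1812, 299, 36]);
cube([56, 56, 402]);
translate([0, 243, 0]) cube([56, 56, 402]);
translate([1756, 0, 0]) cube([56, 56, 402]);
translate([1756, 243, 0]) cube([56, 56, 402]);


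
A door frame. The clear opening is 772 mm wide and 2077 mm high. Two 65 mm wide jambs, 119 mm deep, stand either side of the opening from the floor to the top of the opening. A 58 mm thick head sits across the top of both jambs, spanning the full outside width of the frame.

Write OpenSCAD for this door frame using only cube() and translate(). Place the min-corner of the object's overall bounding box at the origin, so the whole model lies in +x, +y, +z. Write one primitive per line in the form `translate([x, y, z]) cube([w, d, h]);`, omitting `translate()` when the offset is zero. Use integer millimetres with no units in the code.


cube([65, 119, 2077]);
translate([837, 0, 0]) cube([65, 119, 2077]);
translate([0, 0, 2077]) cube([902, 119, 58]);


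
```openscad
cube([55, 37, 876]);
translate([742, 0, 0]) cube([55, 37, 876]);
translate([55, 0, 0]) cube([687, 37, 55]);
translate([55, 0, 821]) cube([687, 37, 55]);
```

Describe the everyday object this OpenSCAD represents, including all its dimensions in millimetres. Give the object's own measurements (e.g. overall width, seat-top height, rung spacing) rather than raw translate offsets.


A rectangular picture frame lying in the x–z plane (depth along y). The opening is 687 mm wide (x) by 766 mm tall (z), surrounded by a border 55 mm wide on all four sides. The frame is 37 mm deep and is made of two full-height vertical stiles with two horizontal rails fitted between them.


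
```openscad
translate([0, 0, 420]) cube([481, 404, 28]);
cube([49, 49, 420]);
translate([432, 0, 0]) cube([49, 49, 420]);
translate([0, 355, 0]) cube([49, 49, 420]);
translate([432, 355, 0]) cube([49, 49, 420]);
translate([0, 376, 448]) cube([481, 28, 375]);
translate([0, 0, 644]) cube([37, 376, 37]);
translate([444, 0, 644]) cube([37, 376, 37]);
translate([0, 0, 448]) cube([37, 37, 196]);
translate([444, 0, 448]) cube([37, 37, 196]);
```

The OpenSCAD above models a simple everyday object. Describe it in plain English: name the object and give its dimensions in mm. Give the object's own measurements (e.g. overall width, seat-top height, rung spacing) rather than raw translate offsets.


A chair. The seat is a 481×404×28 mm slab with its top at z = 448 mm, on four 49×49 mm corner legs (flush with the seat edges, standing on z = 0). A flat backrest 28 mm thick, 375 mm tall, spans the full seat width and rises from the seat top along its +y edge, rear face flush with the rear of the seat. Two armrests of 37×37 mm section run along each side from the seat's front edge to the front of the backrest, top faces 233 mm above the seat top and outer faces flush with the seat's x-edges; a 37×37 mm post under the front of each armrest stands on the seat at the front corner.


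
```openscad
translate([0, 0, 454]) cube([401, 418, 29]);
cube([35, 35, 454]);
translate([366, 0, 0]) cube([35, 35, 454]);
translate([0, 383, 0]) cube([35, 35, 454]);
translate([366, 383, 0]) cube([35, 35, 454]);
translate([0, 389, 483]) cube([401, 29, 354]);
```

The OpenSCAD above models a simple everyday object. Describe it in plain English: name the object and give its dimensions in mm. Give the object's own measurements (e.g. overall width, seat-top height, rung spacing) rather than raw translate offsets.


A chair. The seat is a 401×418×29 mm slab with its top at z = 483 mm, on four 35×35 mm corner legs (flush with the seat edges, standing on z = 0). A flat backrest 29 mm thick, 354 mm tall, spans the full seat width and rises from the seat top along its +y edge, rear face flush with the rear of the seat.


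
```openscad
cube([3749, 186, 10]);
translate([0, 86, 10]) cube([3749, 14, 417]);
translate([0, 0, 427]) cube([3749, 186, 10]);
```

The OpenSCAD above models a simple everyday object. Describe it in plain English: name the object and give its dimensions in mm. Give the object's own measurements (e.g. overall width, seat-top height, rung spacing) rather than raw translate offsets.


An I-beam lying along x, 3749 mm long. Overall section height 437 mm. Two flanges 186 mm wide (y) and 10 mm thick, one on the floor and one at the top; a web 14 mm thick runs between them, centred on the flange width.


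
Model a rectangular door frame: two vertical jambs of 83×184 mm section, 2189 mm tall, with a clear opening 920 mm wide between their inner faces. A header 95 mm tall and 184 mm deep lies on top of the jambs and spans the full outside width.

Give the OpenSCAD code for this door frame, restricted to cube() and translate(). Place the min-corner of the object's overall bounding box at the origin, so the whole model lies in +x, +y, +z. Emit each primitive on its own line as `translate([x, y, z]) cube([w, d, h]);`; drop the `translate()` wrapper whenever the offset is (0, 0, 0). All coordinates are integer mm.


cube([83, 184, 2189]);
translate([1003, 0, 0]) cube([83, 184, 2189]);
translate([0, 0, 2189]) cube([1086, 184, 95]);


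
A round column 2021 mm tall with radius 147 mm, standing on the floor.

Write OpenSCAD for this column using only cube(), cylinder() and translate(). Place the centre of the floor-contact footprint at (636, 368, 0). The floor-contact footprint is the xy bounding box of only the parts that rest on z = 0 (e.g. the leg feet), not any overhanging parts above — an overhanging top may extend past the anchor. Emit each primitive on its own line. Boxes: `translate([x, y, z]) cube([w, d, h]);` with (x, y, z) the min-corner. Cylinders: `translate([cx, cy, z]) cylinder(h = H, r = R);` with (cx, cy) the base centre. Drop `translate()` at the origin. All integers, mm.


translate([636, 368, 0]) cylinder(h = 2021, r = 147);


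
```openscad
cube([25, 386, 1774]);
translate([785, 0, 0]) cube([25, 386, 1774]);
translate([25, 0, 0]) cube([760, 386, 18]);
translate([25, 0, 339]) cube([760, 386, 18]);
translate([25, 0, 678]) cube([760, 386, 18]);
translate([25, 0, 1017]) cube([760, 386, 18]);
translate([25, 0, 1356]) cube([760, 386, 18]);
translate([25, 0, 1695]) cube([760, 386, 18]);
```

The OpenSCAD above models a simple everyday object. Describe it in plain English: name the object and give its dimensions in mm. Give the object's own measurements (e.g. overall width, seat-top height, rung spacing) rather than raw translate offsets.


An open bookshelf. Two side panels, each 25 mm thick, 386 mm deep and 1774 mm tall, stand 810 mm apart (outside-to-outside). Between them sit 6 shelves, each 18 mm thick and 386 mm deep, spanning the full gap between the sides. The bottom shelf rests on the floor (its underside at z = 0) and the clear gap between one shelf's top and the next shelf's underside is 321 mm.


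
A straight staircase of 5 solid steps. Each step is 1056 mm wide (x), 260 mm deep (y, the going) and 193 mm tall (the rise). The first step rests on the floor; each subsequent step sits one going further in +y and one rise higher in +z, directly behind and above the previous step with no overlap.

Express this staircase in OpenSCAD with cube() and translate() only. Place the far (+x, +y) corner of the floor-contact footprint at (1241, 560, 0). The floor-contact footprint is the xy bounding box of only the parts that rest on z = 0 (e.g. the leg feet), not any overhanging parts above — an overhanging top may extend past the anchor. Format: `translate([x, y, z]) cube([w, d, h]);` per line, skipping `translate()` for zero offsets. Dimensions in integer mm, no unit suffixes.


translate([185, 300, 0]) cube([1056, 260, 193]);
translate([185, 560, 193]) cube([1056, 260, 193]);
translate([185, 820, 386]) cube([1056, 260, 193]);
translate([185, 1080, 579]) cube([1056, 260, 193]);
translate([185, 1340, 772]) cube([1056, 260, 193]);


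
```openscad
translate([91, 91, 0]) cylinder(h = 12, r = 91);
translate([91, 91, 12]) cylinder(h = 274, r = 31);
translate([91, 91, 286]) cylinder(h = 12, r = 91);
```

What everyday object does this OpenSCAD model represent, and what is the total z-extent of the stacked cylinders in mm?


A spool. The overall height is 298 mm.

Three coaxial cylinders, large–small–large — a spool. Two 12 mm flanges and a 274 mm core give 12 + 274 + 12 = 298 mm.


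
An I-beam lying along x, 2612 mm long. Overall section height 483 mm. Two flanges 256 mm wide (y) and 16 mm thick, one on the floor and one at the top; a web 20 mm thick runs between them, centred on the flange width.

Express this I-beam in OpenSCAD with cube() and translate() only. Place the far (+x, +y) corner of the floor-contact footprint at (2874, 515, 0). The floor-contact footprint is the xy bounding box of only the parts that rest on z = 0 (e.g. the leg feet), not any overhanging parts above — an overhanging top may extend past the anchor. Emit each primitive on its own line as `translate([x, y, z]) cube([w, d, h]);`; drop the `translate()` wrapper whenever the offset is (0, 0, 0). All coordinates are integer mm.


translate([262, 259, 0]) cube([2612, 256, 16]);
translate([262, 377, 16]) cube([2612, 20, 451]);
translate([262, 259, 467]) cube([2612, 256, 16]);


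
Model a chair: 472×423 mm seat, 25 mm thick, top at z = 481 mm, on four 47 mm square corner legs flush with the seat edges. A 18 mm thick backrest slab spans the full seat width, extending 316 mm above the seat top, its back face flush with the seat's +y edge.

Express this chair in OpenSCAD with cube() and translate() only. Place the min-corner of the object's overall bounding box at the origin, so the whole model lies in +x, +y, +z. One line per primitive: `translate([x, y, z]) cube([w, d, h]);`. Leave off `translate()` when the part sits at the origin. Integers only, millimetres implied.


translate([0, 0, 456]) cube([472, 423, 25]);
cube([47, 47, 456]);
translate([425, 0, 0]) cube([47, 47, 456]);
translate([0, 376, 0]) cube([47, 47, 456]);
translate([425, 376, 0]) cube([47, 47, 456]);
translate([0, 405, 481]) cube([472, 18, 316]);


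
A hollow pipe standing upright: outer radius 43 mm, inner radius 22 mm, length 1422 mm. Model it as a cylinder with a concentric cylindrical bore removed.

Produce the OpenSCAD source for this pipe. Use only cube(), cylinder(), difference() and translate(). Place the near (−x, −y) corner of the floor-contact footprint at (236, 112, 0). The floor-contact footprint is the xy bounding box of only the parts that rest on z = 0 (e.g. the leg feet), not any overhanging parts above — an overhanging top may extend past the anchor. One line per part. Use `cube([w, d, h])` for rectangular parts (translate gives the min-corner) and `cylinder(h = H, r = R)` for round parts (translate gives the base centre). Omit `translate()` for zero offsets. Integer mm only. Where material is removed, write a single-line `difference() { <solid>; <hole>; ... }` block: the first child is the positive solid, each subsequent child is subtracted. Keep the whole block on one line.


difference() { translate([279, 155, 0]) cylinder(h = 1422, r = 43); translate([279, 155, 0]) cylinder(h = 1422, r = 22); }


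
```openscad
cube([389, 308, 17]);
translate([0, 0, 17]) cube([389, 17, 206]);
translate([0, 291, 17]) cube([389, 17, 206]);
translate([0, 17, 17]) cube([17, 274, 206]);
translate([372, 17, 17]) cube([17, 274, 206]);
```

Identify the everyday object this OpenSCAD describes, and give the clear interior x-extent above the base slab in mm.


An open box. The internal width is 355 mm.

A 389×308 base slab with four walls standing on it — an open box. The base is 389 mm wide and the walls are 17 mm thick, so the internal width is 389 − 2 × 17 = 355 mm.


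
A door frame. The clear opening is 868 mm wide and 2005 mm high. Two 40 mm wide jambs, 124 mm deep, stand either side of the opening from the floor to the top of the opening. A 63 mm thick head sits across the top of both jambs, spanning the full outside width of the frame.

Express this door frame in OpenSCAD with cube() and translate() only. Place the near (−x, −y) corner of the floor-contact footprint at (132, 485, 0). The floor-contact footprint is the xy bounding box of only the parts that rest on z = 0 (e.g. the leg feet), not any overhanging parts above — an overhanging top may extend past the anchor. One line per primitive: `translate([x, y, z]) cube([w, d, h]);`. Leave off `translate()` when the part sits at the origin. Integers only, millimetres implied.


translate([132, 485, 0]) cube([40, 124, 2005]);
translate([1040, 485, 0]) cube([40, 124, 2005]);
translate([132, 485, 2005]) cube([948, 124, 63]);


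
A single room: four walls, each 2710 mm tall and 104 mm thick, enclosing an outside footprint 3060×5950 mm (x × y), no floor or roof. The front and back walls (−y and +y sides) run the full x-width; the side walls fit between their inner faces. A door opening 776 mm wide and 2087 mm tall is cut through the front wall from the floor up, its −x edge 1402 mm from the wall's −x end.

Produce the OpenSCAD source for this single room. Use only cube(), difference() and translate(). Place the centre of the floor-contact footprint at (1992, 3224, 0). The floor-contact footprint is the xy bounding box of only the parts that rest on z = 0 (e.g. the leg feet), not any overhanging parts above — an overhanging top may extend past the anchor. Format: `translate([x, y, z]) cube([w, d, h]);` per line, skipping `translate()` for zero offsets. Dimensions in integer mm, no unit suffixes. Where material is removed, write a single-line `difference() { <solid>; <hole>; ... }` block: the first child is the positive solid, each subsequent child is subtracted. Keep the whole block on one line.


difference() { translate([462, 249, 0]) cube([3060, 104, 2710]); translate([1864, 249, 0]) cube([776, 104, 2087]); }
translate([462, 6095, 0]) cube([3060, 104, 2710]);
translate([462, 353, 0]) cube([104, 5742, 2710]);
translate([3418, 353, 0]) cube([104, 5742, 2710]);


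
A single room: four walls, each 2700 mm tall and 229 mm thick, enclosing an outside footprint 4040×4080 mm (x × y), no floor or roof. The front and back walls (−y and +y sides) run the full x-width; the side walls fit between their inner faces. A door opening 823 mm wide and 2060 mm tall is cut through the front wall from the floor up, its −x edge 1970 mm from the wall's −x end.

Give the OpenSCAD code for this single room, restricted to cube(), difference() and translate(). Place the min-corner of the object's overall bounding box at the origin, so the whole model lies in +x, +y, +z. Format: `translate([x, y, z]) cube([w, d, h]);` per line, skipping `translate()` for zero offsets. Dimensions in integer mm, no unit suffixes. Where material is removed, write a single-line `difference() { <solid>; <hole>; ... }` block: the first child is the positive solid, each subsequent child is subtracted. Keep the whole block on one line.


difference() { cube([4040, 229, 2700]); translate([1970, 0, 0]) cube([823, 229, 2060]); }
translate([0, 3851, 0]) cube([4040, 229, 2700]);
translate([0, 229, 0]) cube([229, 3622, 2700]);
translate([3811, 229, 0]) cube([229, 3622, 2700]);


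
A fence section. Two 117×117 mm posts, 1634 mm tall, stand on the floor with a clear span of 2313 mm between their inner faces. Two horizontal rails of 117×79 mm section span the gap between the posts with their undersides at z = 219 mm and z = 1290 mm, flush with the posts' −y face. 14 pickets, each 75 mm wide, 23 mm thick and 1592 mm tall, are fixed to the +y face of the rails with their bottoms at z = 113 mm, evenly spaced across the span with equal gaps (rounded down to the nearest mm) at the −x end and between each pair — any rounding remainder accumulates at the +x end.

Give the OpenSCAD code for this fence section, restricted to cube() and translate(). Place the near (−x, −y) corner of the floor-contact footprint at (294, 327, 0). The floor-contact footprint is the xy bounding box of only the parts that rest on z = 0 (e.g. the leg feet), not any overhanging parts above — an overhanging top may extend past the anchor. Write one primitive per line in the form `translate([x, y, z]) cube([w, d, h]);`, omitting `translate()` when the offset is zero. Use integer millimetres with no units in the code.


translate([294, 327, 0]) cube([117, 117, 1634]);
translate([2724, 327, 0]) cube([117, 117, 1634]);
translate([411, 327, 219]) cube([2313, 117, 79]);
translate([411, 327, 1290]) cube([2313, 117, 79]);
translate([495, 444, 113]) cube([75, 23, 1592]);
translate([654, 444, 113]) cube([75, 23, 1592]);
translate([813, 444, 113]) cube([75, 23, 1592]);
translate([972, 444, 113]) cube([75, 23, 1592]);
translate([1131, 444, 113]) cube([75, 23, 1592]);
translate([1290, 444, 113]) cube([75, 23, 1592]);
translate([1449, 444, 113]) cube([75, 23, 1592]);
translate([1608, 444, 113]) cube([75, 23, 1592]);
translate([1767, 444, 113]) cube([75, 23, 1592]);
translate([1926, 444, 113]) cube([75, 23, 1592]);
translate([2085, 444, 113]) cube([75, 23, 1592]);
translate([2244, 444, 113]) cube([75, 23, 1592]);
translate([2403, 444, 113]) cube([75, 23, 1592]);
translate([2562, 444, 113]) cube([75, 23, 1592]);


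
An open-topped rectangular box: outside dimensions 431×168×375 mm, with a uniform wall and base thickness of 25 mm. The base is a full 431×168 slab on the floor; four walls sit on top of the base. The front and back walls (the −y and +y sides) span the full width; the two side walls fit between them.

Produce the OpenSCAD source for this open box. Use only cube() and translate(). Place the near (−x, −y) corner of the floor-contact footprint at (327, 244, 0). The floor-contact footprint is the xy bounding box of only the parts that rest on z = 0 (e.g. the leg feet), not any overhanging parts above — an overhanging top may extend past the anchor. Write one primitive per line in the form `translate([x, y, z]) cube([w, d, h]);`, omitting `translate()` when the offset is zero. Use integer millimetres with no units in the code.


translate([327, 244, 0]) cube([431, 168, 25]);
translate([327, 244, 25]) cube([431, 25, 350]);
translate([327, 387, 25]) cube([431, 25, 350]);
translate([327, 269, 25]) cube([25, 118, 350]);
translate([733, 269, 25]) cube([25, 118, 350]);


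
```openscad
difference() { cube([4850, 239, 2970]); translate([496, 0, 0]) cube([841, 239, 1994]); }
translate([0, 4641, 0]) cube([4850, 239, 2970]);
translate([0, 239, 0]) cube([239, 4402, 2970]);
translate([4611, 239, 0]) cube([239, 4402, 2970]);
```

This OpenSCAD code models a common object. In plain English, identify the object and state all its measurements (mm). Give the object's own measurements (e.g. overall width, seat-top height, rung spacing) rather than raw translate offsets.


A single room: four walls, each 2970 mm tall and 239 mm thick, enclosing an outside footprint 4850×4880 mm (x × y), no floor or roof. The front and back walls (−y and +y sides) run the full x-width; the side walls fit between their inner faces. A door opening 841 mm wide and 1994 mm tall is cut through the front wall from the floor up, its −x edge 496 mm from the wall's −x end.


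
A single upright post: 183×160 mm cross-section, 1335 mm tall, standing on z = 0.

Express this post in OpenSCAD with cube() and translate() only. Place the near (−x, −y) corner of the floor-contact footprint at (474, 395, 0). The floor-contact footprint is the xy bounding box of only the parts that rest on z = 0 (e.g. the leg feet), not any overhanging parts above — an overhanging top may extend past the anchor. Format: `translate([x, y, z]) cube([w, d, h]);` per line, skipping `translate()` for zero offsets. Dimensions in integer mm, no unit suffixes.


translate([474, 395, 0]) cube([183, 160, 1335]);


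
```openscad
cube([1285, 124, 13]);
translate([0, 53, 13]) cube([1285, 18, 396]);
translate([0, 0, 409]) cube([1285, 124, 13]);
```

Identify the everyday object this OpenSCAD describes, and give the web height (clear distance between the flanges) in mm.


An I-beam. The web height is 396 mm.

Two wide flanges with a thin centred web — an I-beam. Overall 422 mm minus two 13 mm flanges gives a web of 422 − 2·13 = 396 mm.


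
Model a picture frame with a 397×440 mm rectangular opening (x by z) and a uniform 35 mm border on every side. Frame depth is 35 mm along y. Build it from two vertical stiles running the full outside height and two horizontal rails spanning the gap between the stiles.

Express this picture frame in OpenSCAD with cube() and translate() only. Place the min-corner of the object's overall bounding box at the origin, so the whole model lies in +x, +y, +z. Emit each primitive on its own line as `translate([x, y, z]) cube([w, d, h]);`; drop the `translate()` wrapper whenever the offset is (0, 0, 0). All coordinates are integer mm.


cube([35, 35, 510]);
translate([432, 0, 0]) cube([35, 35, 510]);
translate([35, 0, 0]) cube([397, 35, 35]);
translate([35, 0, 475]) cube([397, 35, 35]);


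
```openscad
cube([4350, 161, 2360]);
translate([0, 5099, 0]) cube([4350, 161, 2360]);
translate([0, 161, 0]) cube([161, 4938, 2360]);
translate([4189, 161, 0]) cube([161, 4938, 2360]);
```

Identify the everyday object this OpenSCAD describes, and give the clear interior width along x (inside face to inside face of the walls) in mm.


A house (or room) frame. The interior width is 4028 mm.

Four 2360 mm walls enclosing a rectangle with no floor or roof — a room or house frame. Outside width is 4350 mm and wall thickness is 161 mm, so the interior width is 4350 − 2 × 161 = 4028 mm.


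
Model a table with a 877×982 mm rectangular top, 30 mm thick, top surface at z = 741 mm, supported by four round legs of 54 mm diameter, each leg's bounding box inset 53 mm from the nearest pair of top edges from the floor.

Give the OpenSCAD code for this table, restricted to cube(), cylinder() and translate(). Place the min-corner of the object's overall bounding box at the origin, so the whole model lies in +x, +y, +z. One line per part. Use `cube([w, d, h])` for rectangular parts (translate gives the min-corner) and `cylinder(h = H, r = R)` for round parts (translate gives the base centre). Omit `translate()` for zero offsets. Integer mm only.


// leg_h = 741 - 30 = 711
translate([0, 0, 711]) cube([877, 982, 30]);
translate([80, 80, 0]) cylinder(h = 711, r = 27);
translate([797, 80, 0]) cylinder(h = 711, r = 27);
translate([80, 902, 0]) cylinder(h = 711, r = 27);
translate([797, 902, 0]) cylinder(h = 711, r = 27);


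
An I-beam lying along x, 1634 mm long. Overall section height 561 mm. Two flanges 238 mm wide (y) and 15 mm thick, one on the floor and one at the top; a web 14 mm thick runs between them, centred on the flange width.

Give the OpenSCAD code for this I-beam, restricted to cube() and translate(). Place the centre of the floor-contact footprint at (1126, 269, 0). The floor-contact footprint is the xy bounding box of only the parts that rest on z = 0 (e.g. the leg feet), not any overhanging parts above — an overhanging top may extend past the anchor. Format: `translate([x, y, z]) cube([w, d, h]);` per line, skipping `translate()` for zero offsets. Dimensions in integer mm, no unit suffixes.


translate([309, 150, 0]) cube([1634, 238, 15]);
translate([309, 262, 15]) cube([1634, 14, 531]);
translate([309, 150, 546]) cube([1634, 238, 15]);


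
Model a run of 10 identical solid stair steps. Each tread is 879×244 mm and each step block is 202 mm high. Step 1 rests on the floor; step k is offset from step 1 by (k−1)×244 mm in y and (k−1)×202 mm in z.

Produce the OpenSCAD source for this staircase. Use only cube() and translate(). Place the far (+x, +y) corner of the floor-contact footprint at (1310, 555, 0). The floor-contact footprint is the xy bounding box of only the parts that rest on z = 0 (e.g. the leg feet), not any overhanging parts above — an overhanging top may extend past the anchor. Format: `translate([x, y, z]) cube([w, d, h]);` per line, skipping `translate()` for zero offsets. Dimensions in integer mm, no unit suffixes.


translate([431, 311, 0]) cube([879, 244, 202]);
translate([431, 555, 202]) cube([879, 244, 202]);
translate([431, 799, 404]) cube([879, 244, 202]);
translate([431, 1043, 606]) cube([879, 244, 202]);
translate([431, 1287, 808]) cube([879, 244, 202]);
translate([431, 1531, 1010]) cube([879, 244, 202]);
translate([431, 1775, 1212]) cube([879, 244, 202]);
translate([431, 2019, 1414]) cube([879, 244, 202]);
translate([431, 2263, 1616]) cube([879, 244, 202]);
translate([431, 2507, 1818]) cube([879, 244, 202]);


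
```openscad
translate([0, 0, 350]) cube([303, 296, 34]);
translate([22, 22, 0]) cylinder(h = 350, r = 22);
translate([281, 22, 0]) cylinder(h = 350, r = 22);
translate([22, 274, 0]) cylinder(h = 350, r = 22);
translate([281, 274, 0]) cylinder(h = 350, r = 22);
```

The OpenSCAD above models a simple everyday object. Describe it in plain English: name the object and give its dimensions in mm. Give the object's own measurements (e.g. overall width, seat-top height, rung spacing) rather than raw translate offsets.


A four-legged stool. The seat is a 303×296×34 mm slab whose top surface is at z = 384 mm; four round legs, each 44 mm in diameter, run from the floor (z = 0) to the underside of the seat, each leg's axis is inset half a diameter from the nearest pair of seat edges (so the leg's bounding box is flush with the corner).


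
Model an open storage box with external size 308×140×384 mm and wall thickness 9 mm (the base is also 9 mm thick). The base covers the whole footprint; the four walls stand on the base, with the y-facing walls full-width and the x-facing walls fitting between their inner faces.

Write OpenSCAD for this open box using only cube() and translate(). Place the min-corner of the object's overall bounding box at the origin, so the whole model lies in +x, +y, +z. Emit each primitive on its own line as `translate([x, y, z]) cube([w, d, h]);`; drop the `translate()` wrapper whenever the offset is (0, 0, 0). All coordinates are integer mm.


cube([308, 140, 9]);
translate([0, 0, 9]) cube([308, 9, 375]);
translate([0, 131, 9]) cube([308, 9, 375]);
translate([0, 9, 9]) cube([9, 122, 375]);
translate([299, 9, 9]) cube([9, 122, 375]);


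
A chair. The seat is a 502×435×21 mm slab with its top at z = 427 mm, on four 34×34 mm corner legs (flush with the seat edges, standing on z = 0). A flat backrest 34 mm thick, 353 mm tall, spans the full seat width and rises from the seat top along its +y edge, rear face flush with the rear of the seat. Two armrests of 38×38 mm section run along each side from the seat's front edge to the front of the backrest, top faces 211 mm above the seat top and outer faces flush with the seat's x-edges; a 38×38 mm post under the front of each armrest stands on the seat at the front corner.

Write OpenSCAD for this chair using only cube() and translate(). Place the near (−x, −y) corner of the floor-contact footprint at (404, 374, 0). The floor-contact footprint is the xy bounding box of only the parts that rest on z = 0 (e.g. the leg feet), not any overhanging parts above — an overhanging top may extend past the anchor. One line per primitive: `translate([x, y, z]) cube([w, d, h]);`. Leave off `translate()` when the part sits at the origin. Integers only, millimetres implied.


// leg_h = 427 - 21 = 406
// arm post h = 211 - 38 = 173
translate([404, 374, 406]) cube([502, 435, 21]);
translate([404, 374, 0]) cube([34, 34, 406]);
translate([872, 374, 0]) cube([34, 34, 406]);
translate([404, 775, 0]) cube([34, 34, 406]);
translate([872, 775, 0]) cube([34, 34, 406]);
translate([404, 775, 427]) cube([502, 34, 353]);
translate([404, 374, 600]) cube([38, 401, 38]);
translate([868, 374, 600]) cube([38, 401, 38]);
translate([404, 374, 427]) cube([38, 38, 173]);
translate([868, 374, 427]) cube([38, 38, 173]);


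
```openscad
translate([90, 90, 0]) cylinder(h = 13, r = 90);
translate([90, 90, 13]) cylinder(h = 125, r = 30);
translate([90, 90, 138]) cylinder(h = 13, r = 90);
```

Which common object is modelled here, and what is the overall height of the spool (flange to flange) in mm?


A spool. The overall height is 151 mm.

Three coaxial cylinders, large–small–large — a spool. Two 13 mm flanges and a 125 mm core give 13 + 125 + 13 = 151 mm.


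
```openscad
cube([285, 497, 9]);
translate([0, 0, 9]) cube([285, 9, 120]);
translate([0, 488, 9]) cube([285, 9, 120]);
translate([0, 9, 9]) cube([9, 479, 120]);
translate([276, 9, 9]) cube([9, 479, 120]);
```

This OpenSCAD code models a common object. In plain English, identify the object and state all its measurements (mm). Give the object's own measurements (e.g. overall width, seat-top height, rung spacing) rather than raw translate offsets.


An open-topped rectangular box: outside dimensions 285×497×129 mm, with a uniform wall and base thickness of 9 mm. The base is a full 285×497 slab on the floor; four walls sit on top of the base. The front and back walls (the −y and +y sides) span the full width; the two side walls fit between them.


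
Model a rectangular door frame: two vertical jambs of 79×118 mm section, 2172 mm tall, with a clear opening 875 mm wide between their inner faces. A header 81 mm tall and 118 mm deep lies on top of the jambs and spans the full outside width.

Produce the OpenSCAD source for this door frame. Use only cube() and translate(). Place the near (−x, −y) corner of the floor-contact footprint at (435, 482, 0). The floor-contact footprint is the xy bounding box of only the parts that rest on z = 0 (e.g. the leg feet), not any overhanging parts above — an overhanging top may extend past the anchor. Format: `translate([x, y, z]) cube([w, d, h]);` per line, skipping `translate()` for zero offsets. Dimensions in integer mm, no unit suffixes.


translate([435, 482, 0]) cube([79, 118, 2172]);
translate([1389, 482, 0]) cube([79, 118, 2172]);
translate([435, 482, 2172]) cube([1033, 118, 81]);


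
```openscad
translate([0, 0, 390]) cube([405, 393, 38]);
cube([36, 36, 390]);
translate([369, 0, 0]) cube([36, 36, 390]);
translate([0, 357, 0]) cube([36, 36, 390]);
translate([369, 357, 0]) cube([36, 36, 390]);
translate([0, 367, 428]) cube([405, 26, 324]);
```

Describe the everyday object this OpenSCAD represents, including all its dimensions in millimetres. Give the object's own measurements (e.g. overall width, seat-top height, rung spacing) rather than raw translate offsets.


A chair. The seat is a 405×393×38 mm slab with its top at z = 428 mm, on four 36×36 mm corner legs (flush with the seat edges, standing on z = 0). A flat backrest 26 mm thick, 324 mm tall, spans the full seat width and rises from the seat top along its +y edge, rear face flush with the rear of the seat.


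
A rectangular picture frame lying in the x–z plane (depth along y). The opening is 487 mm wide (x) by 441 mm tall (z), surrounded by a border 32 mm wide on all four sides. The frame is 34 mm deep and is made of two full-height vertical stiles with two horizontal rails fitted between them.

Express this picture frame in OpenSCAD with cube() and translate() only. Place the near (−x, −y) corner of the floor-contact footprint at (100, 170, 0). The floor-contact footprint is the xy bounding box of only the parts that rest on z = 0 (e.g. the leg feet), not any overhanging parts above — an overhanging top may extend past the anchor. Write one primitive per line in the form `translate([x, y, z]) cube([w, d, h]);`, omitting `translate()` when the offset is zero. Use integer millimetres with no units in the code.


translate([100, 170, 0]) cube([32, 34, 505]);
translate([619, 170, 0]) cube([32, 34, 505]);
translate([132, 170, 0]) cube([487, 34, 32]);
translate([132, 170, 473]) cube([487, 34, 32]);


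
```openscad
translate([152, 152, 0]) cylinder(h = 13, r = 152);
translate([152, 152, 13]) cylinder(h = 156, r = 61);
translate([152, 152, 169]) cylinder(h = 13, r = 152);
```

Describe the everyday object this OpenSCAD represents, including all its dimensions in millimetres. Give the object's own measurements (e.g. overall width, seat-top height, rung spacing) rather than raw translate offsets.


A spool: two coaxial disc flanges of radius 152 mm and thickness 13 mm, joined by a core cylinder of radius 61 mm and height 156 mm. The lower flange rests on z = 0 and the three cylinders share a vertical axis.


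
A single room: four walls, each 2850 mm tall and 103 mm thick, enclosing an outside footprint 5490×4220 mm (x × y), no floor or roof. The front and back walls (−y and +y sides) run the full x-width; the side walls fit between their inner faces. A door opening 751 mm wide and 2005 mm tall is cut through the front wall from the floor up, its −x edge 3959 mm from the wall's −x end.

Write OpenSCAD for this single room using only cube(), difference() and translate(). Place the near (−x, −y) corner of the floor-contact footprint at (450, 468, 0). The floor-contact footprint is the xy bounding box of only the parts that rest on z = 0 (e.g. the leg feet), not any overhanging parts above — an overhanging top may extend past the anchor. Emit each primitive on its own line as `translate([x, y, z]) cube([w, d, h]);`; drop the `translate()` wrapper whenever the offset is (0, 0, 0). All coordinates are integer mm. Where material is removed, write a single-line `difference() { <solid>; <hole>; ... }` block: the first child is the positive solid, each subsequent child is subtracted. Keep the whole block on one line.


difference() { translate([450, 468, 0]) cube([5490, 103, 2850]); translate([4409, 468, 0]) cube([751, 103, 2005]); }
translate([450, 4585, 0]) cube([5490, 103, 2850]);
translate([450, 571, 0]) cube([103, 4014, 2850]);
translate([5837, 571, 0]) cube([103, 4014, 2850]);
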